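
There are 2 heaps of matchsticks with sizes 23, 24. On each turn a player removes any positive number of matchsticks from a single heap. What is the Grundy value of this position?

Compute the nim-sum pairwise:
23 ⊕ 24 = 15

15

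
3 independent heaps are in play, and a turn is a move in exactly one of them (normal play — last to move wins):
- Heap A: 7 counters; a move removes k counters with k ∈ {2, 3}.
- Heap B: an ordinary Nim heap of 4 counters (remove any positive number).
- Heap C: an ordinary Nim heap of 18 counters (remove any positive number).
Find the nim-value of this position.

23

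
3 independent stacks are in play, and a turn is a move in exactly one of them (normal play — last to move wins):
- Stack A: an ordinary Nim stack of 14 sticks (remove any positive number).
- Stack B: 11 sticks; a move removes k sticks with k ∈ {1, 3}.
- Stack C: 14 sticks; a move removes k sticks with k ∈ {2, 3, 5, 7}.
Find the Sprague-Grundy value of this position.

13

Stack A is a plain Nim stack of size 14, so its Grundy value is 14.
For stack B, compute g(0), g(1), … with moves {1, 3}:
k:     0  1  2  3  4  5  6  7  8  9 10 11
g(k):  0  1  0  1  0  1  0  1  0  1  0  1
So g(11) = 1.
Build the Grundy sequence for stack C with g(k) = mex{g(k−s) : s ∈ {2, 3, 5, 7}, s ≤ k}:
g(0) = mex{} = 0
g(1) = mex{} = 0
g(2) = mex{0} = 1
g(3) = mex{0} = 1
g(4) = mex{0,1} = 2
g(5) = mex{0,1} = 2
g(6) = mex{0,1,2} = 3
g(7) = mex{0,1,2} = 3
g(8) = mex{0,1,2,3} = 4
g(9) = mex{1,2,3} = 0
g(10) = mex{1,2,3,4} = 0
g(11) = mex{0,2,3,4} = 1
g(12) = mex{0,2,3} = 1
g(13) = mex{0,1,3,4} = 2
g(14) = mex{0,1,3} = 2
So g(14) = 2.
By the Sprague-Grundy theorem, the Grundy value of a sum of independent games is the XOR of the component values.
Combined value = 14 XOR 1 XOR 2 = 13.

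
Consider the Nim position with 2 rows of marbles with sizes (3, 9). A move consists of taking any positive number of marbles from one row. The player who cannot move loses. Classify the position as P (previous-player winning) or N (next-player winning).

Compute the nim-sum pairwise:
3 ^ 9 = 10
The nim-sum is 10 ≠ 0, so this is an N-position: the player to move can win.

N-position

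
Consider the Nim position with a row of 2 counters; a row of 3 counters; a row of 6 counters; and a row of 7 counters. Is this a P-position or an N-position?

P-position

Bitwise XOR of the heap sizes:
  010  (2)
  011  (3)
  110  (6)
  111  (7)
  ---
  000  (0)
The nim-sum is 0, so this is a P-position: the player to move is in a losing position under optimal play.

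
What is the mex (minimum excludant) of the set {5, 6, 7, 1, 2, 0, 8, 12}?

3

The values 0, 1, 2 are all present; 3 is the first non-negative integer missing from the set.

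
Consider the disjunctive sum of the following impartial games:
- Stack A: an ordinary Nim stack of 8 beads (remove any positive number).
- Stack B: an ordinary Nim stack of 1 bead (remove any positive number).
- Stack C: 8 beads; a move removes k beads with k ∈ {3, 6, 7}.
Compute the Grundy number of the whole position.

Stack A is a plain Nim stack of size 8, so its Grundy value is 8.
Stack B is a plain Nim stack of size 1, so its Grundy value is 1.
Grundy values for stack C (subtraction set {3, 6, 7}):
g(0) = mex{} = 0
g(1) = mex{} = 0
g(2) = mex{} = 0
g(3) = mex{0} = 1
g(4) = mex{0} = 1
g(5) = mex{0} = 1
g(6) = mex{0,1} = 2
g(7) = mex{0,1} = 2
g(8) = mex{0,1} = 2
So g(8) = 2.
By the Sprague-Grundy theorem, the Grundy value of a sum of independent games is the XOR of the component values.
Combined value = 8 XOR 1 XOR 2 = 11.

11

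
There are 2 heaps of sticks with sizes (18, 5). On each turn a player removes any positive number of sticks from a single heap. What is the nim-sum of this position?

23

Compute the nim-sum pairwise:
18 ^ 5 = 23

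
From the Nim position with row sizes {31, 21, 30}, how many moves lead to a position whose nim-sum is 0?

Write each in binary and XOR column by column:
  11111  (31)
  10101  (21)
  11110  (30)
  -----
  10100  (20)
The overall nim-sum is X = 20. A row of size p has a winning move iff p XOR X < p (reduce it to p XOR X).
  31: 31 XOR 20 = 11 < 31 — winning move (to 11).
  21: 21 XOR 20 = 1 < 21 — winning move (to 1).
  30: 30 XOR 20 = 10 < 30 — winning move (to 10).
That gives 3 winning moves.

3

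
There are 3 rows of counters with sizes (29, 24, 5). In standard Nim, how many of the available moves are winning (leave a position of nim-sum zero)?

Compute the nim-sum pairwise:
29 ⊕ 24 = 5
5 ⊕ 5 = 0
The nim-sum is already 0, so every move leaves a nonzero nim-sum — there are no winning moves.

0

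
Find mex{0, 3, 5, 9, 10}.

1

0 is in the set but 1 is not, so the mex is 1.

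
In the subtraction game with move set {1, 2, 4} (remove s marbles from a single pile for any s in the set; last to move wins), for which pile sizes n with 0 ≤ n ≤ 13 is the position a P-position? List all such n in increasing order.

Build the Grundy sequence with g(k) = mex{g(k−s) : s ∈ {1, 2, 4}, s ≤ k}:
g(0) = mex{} = 0
g(1) = mex{0} = 1
g(2) = mex{0,1} = 2
g(3) = mex{1,2} = 0
g(4) = mex{0,2} = 1
g(5) = mex{0,1} = 2
g(6) = mex{1,2} = 0
g(7) = mex{0,2} = 1
g(8) = mex{0,1} = 2
g(9) = mex{1,2} = 0
g(10) = mex{0,2} = 1
g(11) = mex{0,1} = 2
g(12) = mex{1,2} = 0
g(13) = mex{0,2} = 1
The P-positions (g = 0) in 0..13 are 0, 3, 6, 9, 12.

0, 3, 6, 9, 12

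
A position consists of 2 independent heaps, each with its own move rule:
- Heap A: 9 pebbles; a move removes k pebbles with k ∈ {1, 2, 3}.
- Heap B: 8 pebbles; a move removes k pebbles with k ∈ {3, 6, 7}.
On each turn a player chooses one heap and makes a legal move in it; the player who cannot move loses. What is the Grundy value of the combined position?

3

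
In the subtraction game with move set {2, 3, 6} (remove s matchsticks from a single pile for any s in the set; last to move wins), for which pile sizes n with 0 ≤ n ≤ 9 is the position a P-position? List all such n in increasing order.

0, 1, 5, 9

Build the Grundy sequence with g(k) = mex{g(k−s) : s ∈ {2, 3, 6}, s ≤ k}:
k:     0  1  2  3  4  5  6  7  8  9
g(k):  0  0  1  1  2  0  3  1  2  0
The P-positions (g = 0) in 0..9 are 0, 1, 5, 9.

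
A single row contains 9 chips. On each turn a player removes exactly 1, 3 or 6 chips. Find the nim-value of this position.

Build the Grundy sequence with g(k) = mex{g(k−s) : s ∈ {1, 3, 6}, s ≤ k}:
k:     0  1  2  3  4  5  6  7  8  9
g(k):  0  1  0  1  0  1  2  3  2  0
So g(9) = 0.

0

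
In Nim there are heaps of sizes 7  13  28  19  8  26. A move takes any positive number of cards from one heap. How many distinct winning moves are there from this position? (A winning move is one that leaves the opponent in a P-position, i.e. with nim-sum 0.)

3

Nim-sum: 7 XOR 13 XOR 28 XOR 19 XOR 8 XOR 26 = 23.
The overall nim-sum is X = 23. A heap of size p has a winning move iff p XOR X < p (reduce it to p XOR X).
  7: 7 XOR 23 = 16 ≥ 7 — no move.
  13: 13 XOR 23 = 26 ≥ 13 — no move.
  28: 28 XOR 23 = 11 < 28 — winning move (to 11).
  19: 19 XOR 23 = 4 < 19 — winning move (to 4).
  8: 8 XOR 23 = 31 ≥ 8 — no move.
  26: 26 XOR 23 = 13 < 26 — winning move (to 13).
That gives 3 winning moves.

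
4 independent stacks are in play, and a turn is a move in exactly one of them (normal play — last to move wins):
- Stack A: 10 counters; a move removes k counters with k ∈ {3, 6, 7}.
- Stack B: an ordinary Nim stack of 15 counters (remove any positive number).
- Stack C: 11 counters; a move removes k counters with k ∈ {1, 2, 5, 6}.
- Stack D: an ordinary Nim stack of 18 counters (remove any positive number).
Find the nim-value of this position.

28

Grundy values for stack A (subtraction set {3, 6, 7}):
k:     0  1  2  3  4  5  6  7  8  9 10
g(k):  0  0  0  1  1  1  2  2  2  3  0
So g(10) = 0.
Stack B is a plain Nim stack of size 15, so its Grundy value is 15.
For stack C, compute g(0), g(1), … with moves {1, 2, 5, 6}:
g(0) = mex{} = 0
g(1) = mex{0} = 1
g(2) = mex{0,1} = 2
g(3) = mex{1,2} = 0
g(4) = mex{0,2} = 1
g(5) = mex{0,1} = 2
g(6) = mex{0,1,2} = 3
g(7) = mex{1,2,3} = 0
g(8) = mex{0,2,3} = 1
g(9) = mex{0,1} = 2
g(10) = mex{1,2} = 0
g(11) = mex{0,2,3} = 1
So g(11) = 1.
Stack D is a plain Nim stack of size 18, so its Grundy value is 18.
The value of a disjunctive sum is the nim-sum of the parts.
Combined value = 0 XOR 15 XOR 1 XOR 18 = 28.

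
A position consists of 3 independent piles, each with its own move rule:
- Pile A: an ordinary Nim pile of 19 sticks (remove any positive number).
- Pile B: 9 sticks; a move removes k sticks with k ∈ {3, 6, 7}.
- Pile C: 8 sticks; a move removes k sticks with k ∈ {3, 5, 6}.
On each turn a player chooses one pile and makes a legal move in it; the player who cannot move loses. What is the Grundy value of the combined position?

Pile A is a plain Nim pile of size 19, so its Grundy value is 19.
Grundy values for pile B (subtraction set {3, 6, 7}):
k:     0  1  2  3  4  5  6  7  8  9
g(k):  0  0  0  1  1  1  2  2  2  3
So g(9) = 3.
For pile C, compute g(0), g(1), … with moves {3, 5, 6}:
k:     0  1  2  3  4  5  6  7  8
g(k):  0  0  0  1  1  1  2  2  2
So g(8) = 2.
By the Sprague-Grundy theorem, the Grundy value of a sum of independent games is the XOR of the component values.
Combined value = 19 ⊕ 3 ⊕ 2 = 18.

18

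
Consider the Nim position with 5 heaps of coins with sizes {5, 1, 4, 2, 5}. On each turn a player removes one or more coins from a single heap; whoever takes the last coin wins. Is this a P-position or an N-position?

Nim-sum: 5 XOR 1 XOR 4 XOR 2 XOR 5 = 7.
The nim-sum is 7 ≠ 0, so this is an N-position: the player to move can win.

N-position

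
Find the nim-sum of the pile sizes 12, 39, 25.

50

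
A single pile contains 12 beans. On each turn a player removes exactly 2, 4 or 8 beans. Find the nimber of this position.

0

Compute g(0), g(1), … for moves {2, 4, 8}:
k:     0  1  2  3  4  5  6  7  8  9 10 11 12
g(k):  0  0  1  1  2  2  0  0  1  1  2  2  0
So g(12) = 0.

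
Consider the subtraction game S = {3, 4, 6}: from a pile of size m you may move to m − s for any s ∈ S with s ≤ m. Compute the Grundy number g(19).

0

Grundy values for subtraction set {3, 4, 6}:
k:     0  1  2  3  4  5  6  7  8  9 10 11 12 13 14 15 16 17 18 19
g(k):  0  0  0  1  1  1  2  2  2  0  0  0  1  1  1  2  2  2  0  0
So g(19) = 0.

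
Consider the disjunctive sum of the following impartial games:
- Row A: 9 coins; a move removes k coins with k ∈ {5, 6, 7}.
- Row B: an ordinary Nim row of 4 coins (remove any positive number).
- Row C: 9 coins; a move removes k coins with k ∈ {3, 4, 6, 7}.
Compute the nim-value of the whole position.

6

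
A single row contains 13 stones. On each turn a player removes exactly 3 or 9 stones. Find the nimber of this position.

0

Build the Grundy sequence with g(k) = mex{g(k−s) : s ∈ {3, 9}, s ≤ k}:
k:     0  1  2  3  4  5  6  7  8  9 10 11 12 13
g(k):  0  0  0  1  1  1  0  0  0  1  1  1  0  0
So g(13) = 0.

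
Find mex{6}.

0 is not in the set, so the mex is 0.

0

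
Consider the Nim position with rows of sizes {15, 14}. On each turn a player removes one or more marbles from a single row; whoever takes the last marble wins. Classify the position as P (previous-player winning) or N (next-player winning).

N-position

Nim-sum: 15 ⊕ 14 = 1.
The nim-sum is 1 ≠ 0, so this is an N-position: the player to move can win.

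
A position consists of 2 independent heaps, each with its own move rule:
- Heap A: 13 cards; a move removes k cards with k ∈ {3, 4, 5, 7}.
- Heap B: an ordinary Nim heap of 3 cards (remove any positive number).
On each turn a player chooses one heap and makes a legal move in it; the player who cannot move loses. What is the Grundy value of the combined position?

2

Grundy values for heap A (subtraction set {3, 4, 5, 7}):
g(0) = mex{} = 0
g(1) = mex{} = 0
g(2) = mex{} = 0
g(3) = mex{0} = 1
g(4) = mex{0} = 1
g(5) = mex{0} = 1
g(6) = mex{0,1} = 2
g(7) = mex{0,1} = 2
g(8) = mex{0,1} = 2
g(9) = mex{0,1,2} = 3
g(10) = mex{1,2} = 0
g(11) = mex{1,2} = 0
g(12) = mex{1,2,3} = 0
g(13) = mex{0,2,3} = 1
So g(13) = 1.
Heap B is a plain Nim heap of size 3, so its Grundy value is 3.
The value of a disjunctive sum is the nim-sum of the parts.
Combined value = 1 XOR 3 = 2.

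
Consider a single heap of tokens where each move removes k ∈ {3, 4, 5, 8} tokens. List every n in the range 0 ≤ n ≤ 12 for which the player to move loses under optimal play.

0, 1, 2, 11, 12

Grundy values for subtraction set {3, 4, 5, 8}:
g(0) = mex{} = 0
g(1) = mex{} = 0
g(2) = mex{} = 0
g(3) = mex{0} = 1
g(4) = mex{0} = 1
g(5) = mex{0} = 1
g(6) = mex{0,1} = 2
g(7) = mex{0,1} = 2
g(8) = mex{0,1} = 2
g(9) = mex{0,1,2} = 3
g(10) = mex{0,1,2} = 3
g(11) = mex{1,2} = 0
g(12) = mex{1,2,3} = 0
The P-positions (g = 0) in 0..12 are 0, 1, 2, 11, 12.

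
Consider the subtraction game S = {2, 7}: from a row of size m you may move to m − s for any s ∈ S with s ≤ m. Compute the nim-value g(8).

2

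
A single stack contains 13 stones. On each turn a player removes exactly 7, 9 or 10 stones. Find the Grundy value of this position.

1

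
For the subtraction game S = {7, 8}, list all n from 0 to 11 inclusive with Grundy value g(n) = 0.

0, 1, 2, 3, 4, 5, 6

Compute g(0), g(1), … for moves {7, 8}:
g(0) = mex{} = 0
g(1) = mex{} = 0
g(2) = mex{} = 0
g(3) = mex{} = 0
g(4) = mex{} = 0
g(5) = mex{} = 0
g(6) = mex{} = 0
g(7) = mex{0} = 1
g(8) = mex{0} = 1
g(9) = mex{0} = 1
g(10) = mex{0} = 1
g(11) = mex{0} = 1
The P-positions (g = 0) in 0..11 are 0, 1, 2, 3, 4, 5, 6.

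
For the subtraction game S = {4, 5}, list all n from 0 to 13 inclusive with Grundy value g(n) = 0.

0, 1, 2, 3, 9, 10, 11, 12

Build the Grundy sequence with g(k) = mex{g(k−s) : s ∈ {4, 5}, s ≤ k}:
g(0) = mex{} = 0
g(1) = mex{} = 0
g(2) = mex{} = 0
g(3) = mex{} = 0
g(4) = mex{0} = 1
g(5) = mex{0} = 1
g(6) = mex{0} = 1
g(7) = mex{0} = 1
g(8) = mex{0,1} = 2
g(9) = mex{1} = 0
g(10) = mex{1} = 0
g(11) = mex{1} = 0
g(12) = mex{1,2} = 0
g(13) = mex{0,2} = 1
The P-positions (g = 0) in 0..13 are 0, 1, 2, 3, 9, 10, 11, 12.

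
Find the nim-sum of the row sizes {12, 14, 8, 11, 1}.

0

Nim-sum: 12 ^ 14 ^ 8 ^ 11 ^ 1 = 0.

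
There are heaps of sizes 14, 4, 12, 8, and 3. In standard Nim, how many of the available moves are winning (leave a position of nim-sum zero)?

3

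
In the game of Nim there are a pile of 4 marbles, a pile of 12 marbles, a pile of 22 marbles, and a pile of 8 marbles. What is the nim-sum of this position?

22

Nim-sum: 4 XOR 12 XOR 22 XOR 8 = 22.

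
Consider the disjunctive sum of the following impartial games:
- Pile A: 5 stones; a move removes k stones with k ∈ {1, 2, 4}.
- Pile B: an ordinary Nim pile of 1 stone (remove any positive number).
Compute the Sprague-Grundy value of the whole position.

3

Build the Grundy sequence for pile A with g(k) = mex{g(k−s) : s ∈ {1, 2, 4}, s ≤ k}:
g(0) = mex{} = 0
g(1) = mex{0} = 1
g(2) = mex{0,1} = 2
g(3) = mex{1,2} = 0
g(4) = mex{0,2} = 1
g(5) = mex{0,1} = 2
So g(5) = 2.
Pile B is a plain Nim pile of size 1, so its Grundy value is 1.
By the Sprague-Grundy theorem, the Grundy value of a sum of independent games is the XOR of the component values.
Combined value = 2 ⊕ 1 = 3.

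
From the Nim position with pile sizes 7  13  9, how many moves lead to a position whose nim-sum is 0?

Nim-sum: 7 ⊕ 13 ⊕ 9 = 3.
The overall nim-sum is X = 3. A pile of size p has a winning move iff p XOR X < p (reduce it to p XOR X).
  7: 7 XOR 3 = 4 < 7 — winning move (to 4).
  13: 13 XOR 3 = 14 ≥ 13 — no move.
  9: 9 XOR 3 = 10 ≥ 9 — no move.
That gives 1 winning move.

1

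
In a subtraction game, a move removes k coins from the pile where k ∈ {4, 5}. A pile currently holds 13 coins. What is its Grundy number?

1

Compute g(0), g(1), … for moves {4, 5}:
g(0) = mex{} = 0
g(1) = mex{} = 0
g(2) = mex{} = 0
g(3) = mex{} = 0
g(4) = mex{0} = 1
g(5) = mex{0} = 1
g(6) = mex{0} = 1
g(7) = mex{0} = 1
g(8) = mex{0,1} = 2
g(9) = mex{1} = 0
g(10) = mex{1} = 0
g(11) = mex{1} = 0
g(12) = mex{1,2} = 0
g(13) = mex{0,2} = 1
So g(13) = 1.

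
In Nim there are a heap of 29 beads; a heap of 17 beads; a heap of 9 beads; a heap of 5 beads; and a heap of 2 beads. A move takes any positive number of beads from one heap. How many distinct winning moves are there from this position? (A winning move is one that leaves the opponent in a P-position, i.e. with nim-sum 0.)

1

Nim-sum: 29 ^ 17 ^ 9 ^ 5 ^ 2 = 2.
The overall nim-sum is X = 2. A heap of size p has a winning move iff p XOR X < p (reduce it to p XOR X).
  29: 29 XOR 2 = 31 ≥ 29 — no move.
  17: 17 XOR 2 = 19 ≥ 17 — no move.
  9: 9 XOR 2 = 11 ≥ 9 — no move.
  5: 5 XOR 2 = 7 ≥ 5 — no move.
  2: 2 XOR 2 = 0 < 2 — winning move (to 0).
That gives 1 winning move.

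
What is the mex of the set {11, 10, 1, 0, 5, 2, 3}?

The values 0, 1, 2, 3 are all present; 4 is the first non-negative integer missing from the set.

4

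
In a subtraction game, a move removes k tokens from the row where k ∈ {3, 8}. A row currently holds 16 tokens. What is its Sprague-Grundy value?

Compute g(0), g(1), … for moves {3, 8}:
k:     0  1  2  3  4  5  6  7  8  9 10 11 12 13 14 15 16
g(k):  0  0  0  1  1  1  0  0  2  1  1  0  0  0  1  1  1
So g(16) = 1.

1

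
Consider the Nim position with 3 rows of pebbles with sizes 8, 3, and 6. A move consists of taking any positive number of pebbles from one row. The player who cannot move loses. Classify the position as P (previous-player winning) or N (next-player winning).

N-position

Write each in binary and XOR column by column:
  1000  (8)
  0011  (3)
  0110  (6)
  ----
  1101  (13)
The nim-sum is 13 ≠ 0, so this is an N-position: the player to move can win.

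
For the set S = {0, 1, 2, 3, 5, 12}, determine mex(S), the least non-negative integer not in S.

4

The values 0, 1, 2, 3 are all present; 4 is the first non-negative integer missing from the set.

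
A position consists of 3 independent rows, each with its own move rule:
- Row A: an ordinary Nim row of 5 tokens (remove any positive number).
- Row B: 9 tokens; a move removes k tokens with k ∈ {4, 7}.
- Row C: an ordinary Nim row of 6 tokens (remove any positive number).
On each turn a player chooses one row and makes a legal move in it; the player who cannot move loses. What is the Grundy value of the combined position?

1

Row A is a plain Nim row of size 5, so its Grundy value is 5.
For row B, compute g(0), g(1), … with moves {4, 7}:
g(0) = mex{} = 0
g(1) = mex{} = 0
g(2) = mex{} = 0
g(3) = mex{} = 0
g(4) = mex{0} = 1
g(5) = mex{0} = 1
g(6) = mex{0} = 1
g(7) = mex{0} = 1
g(8) = mex{0,1} = 2
g(9) = mex{0,1} = 2
So g(9) = 2.
Row C is a plain Nim row of size 6, so its Grundy value is 6.
The value of a disjunctive sum is the nim-sum of the parts.
Combined value = 5 XOR 2 XOR 6 = 1.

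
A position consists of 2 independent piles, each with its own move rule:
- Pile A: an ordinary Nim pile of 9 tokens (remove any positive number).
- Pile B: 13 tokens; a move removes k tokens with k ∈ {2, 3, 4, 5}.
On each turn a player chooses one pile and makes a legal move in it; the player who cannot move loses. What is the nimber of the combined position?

Pile A is a plain Nim pile of size 9, so its Grundy value is 9.
For pile B, compute g(0), g(1), … with moves {2, 3, 4, 5}:
k:     0  1  2  3  4  5  6  7  8  9 10 11 12 13
g(k):  0  0  1  1  2  2  3  0  0  1  1  2  2  3
So g(13) = 3.
The value of a disjunctive sum is the nim-sum of the parts.
Combined value = 9 XOR 3 = 10.

10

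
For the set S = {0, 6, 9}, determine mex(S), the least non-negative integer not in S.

1

0 is in the set but 1 is not, so the mex is 1.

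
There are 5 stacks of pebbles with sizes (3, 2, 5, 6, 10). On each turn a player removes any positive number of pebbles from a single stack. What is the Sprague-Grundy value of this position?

Write each in binary and XOR column by column:
  0011  (3)
  0010  (2)
  0101  (5)
  0110  (6)
  1010  (10)
  ----
  1000  (8)

8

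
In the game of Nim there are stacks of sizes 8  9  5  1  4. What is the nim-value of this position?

1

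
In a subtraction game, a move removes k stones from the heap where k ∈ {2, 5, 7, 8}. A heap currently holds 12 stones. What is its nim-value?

1

Compute g(0), g(1), … for moves {2, 5, 7, 8}:
k:     0  1  2  3  4  5  6  7  8  9 10 11 12
g(k):  0  0  1  1  0  2  1  3  2  2  0  3  1
So g(12) = 1.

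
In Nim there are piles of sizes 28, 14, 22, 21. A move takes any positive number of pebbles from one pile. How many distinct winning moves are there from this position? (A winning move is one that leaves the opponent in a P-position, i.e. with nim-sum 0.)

Bitwise XOR of the heap sizes:
  11100  (28)
  01110  (14)
  10110  (22)
  10101  (21)
  -----
  10001  (17)
The overall nim-sum is X = 17. A pile of size p has a winning move iff p XOR X < p (reduce it to p XOR X).
  28: 28 XOR 17 = 13 < 28 — winning move (to 13).
  14: 14 XOR 17 = 31 ≥ 14 — no move.
  22: 22 XOR 17 = 7 < 22 — winning move (to 7).
  21: 21 XOR 17 = 4 < 21 — winning move (to 4).
That gives 3 winning moves.

3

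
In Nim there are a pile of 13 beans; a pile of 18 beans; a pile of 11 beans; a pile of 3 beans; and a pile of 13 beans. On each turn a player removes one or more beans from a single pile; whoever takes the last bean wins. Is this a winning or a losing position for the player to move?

Bitwise XOR of the heap sizes:
  01101  (13)
  10010  (18)
  01011  (11)
  00011  (3)
  01101  (13)
  -----
  11010  (26)
The nim-sum is 26 ≠ 0, so this is an N-position: the player to move can win.

Winning position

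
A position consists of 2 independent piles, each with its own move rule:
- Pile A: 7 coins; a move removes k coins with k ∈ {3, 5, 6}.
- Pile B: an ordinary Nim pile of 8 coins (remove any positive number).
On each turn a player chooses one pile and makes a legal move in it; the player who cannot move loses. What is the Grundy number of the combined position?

10

For pile A, compute g(0), g(1), … with moves {3, 5, 6}:
k:     0  1  2  3  4  5  6  7
g(k):  0  0  0  1  1  1  2  2
So g(7) = 2.
Pile B is a plain Nim pile of size 8, so its Grundy value is 8.
By the Sprague-Grundy theorem, the Grundy value of a sum of independent games is the XOR of the component values.
Combined value = 2 ⊕ 8 = 10.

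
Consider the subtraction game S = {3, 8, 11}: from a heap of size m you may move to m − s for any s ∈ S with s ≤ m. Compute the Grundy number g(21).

Compute g(0), g(1), … for moves {3, 8, 11}:
k:     0  1  2  3  4  5  6  7  8  9 10 11 12 13 14 15 16 17 18 19 20 21
g(k):  0  0  0  1  1  1  0  0  2  1  1  3  2  2  2  3  0  3  2  1  0  0
So g(21) = 0.

0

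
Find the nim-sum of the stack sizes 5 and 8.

13

Bitwise XOR of the heap sizes:
  0101  (5)
  1000  (8)
  ----
  1101  (13)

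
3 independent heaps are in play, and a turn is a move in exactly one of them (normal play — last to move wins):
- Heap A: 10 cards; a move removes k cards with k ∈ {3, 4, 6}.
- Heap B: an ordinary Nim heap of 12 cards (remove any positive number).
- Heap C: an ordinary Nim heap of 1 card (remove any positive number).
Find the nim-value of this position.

13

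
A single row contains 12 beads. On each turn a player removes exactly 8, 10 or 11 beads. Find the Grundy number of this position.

1

Build the Grundy sequence with g(k) = mex{g(k−s) : s ∈ {8, 10, 11}, s ≤ k}:
k:     0  1  2  3  4  5  6  7  8  9 10 11 12
g(k):  0  0  0  0  0  0  0  0  1  1  1  1  1
So g(12) = 1.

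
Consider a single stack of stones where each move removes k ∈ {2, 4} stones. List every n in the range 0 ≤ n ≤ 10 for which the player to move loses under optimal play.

Build the Grundy sequence with g(k) = mex{g(k−s) : s ∈ {2, 4}, s ≤ k}:
k:     0  1  2  3  4  5  6  7  8  9 10
g(k):  0  0  1  1  2  2  0  0  1  1  2
The P-positions (g = 0) in 0..10 are 0, 1, 6, 7.

0, 1, 6, 7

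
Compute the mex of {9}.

0 is not in the set, so the mex is 0.

0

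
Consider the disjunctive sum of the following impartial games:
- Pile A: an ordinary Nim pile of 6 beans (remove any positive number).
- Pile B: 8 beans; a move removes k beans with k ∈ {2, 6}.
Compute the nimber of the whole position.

Pile A is a plain Nim pile of size 6, so its Grundy value is 6.
Build the Grundy sequence for pile B with g(k) = mex{g(k−s) : s ∈ {2, 6}, s ≤ k}:
g(0) = mex{} = 0
g(1) = mex{} = 0
g(2) = mex{0} = 1
g(3) = mex{0} = 1
g(4) = mex{1} = 0
g(5) = mex{1} = 0
g(6) = mex{0} = 1
g(7) = mex{0} = 1
g(8) = mex{1} = 0
So g(8) = 0.
The value of a disjunctive sum is the nim-sum of the parts.
Combined value = 6 XOR 0 = 6.

6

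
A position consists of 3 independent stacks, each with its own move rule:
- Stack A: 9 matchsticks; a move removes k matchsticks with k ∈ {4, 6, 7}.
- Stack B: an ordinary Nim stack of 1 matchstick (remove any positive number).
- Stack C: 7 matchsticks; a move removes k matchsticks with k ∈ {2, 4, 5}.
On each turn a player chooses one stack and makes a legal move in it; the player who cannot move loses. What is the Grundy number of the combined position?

Build the Grundy sequence for stack A with g(k) = mex{g(k−s) : s ∈ {4, 6, 7}, s ≤ k}:
g(0) = mex{} = 0
g(1) = mex{} = 0
g(2) = mex{} = 0
g(3) = mex{} = 0
g(4) = mex{0} = 1
g(5) = mex{0} = 1
g(6) = mex{0} = 1
g(7) = mex{0} = 1
g(8) = mex{0,1} = 2
g(9) = mex{0,1} = 2
So g(9) = 2.
Stack B is a plain Nim stack of size 1, so its Grundy value is 1.
Build the Grundy sequence for stack C with g(k) = mex{g(k−s) : s ∈ {2, 4, 5}, s ≤ k}:
k:     0  1  2  3  4  5  6  7
g(k):  0  0  1  1  2  2  3  0
So g(7) = 0.
The value of a disjunctive sum is the nim-sum of the parts.
Combined value = 2 XOR 1 XOR 0 = 3.

3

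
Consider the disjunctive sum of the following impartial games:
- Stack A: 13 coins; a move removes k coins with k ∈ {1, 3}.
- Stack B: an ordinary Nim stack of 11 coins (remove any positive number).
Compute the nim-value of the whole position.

10

Build the Grundy sequence for stack A with g(k) = mex{g(k−s) : s ∈ {1, 3}, s ≤ k}:
g(0) = mex{} = 0
g(1) = mex{0} = 1
g(2) = mex{1} = 0
g(3) = mex{0} = 1
g(4) = mex{1} = 0
g(5) = mex{0} = 1
g(6) = mex{1} = 0
g(7) = mex{0} = 1
g(8) = mex{1} = 0
g(9) = mex{0} = 1
g(10) = mex{1} = 0
g(11) = mex{0} = 1
g(12) = mex{1} = 0
g(13) = mex{0} = 1
So g(13) = 1.
Stack B is a plain Nim stack of size 11, so its Grundy value is 11.
By the Sprague-Grundy theorem, the Grundy value of a sum of independent games is the XOR of the component values.
Combined value = 1 ⊕ 11 = 10.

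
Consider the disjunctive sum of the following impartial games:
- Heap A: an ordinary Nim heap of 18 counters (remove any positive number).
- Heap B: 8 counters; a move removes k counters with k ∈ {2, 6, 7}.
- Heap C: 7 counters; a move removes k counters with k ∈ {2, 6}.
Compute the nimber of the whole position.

17

Heap A is a plain Nim heap of size 18, so its Grundy value is 18.
Build the Grundy sequence for heap B with g(k) = mex{g(k−s) : s ∈ {2, 6, 7}, s ≤ k}:
g(0) = mex{} = 0
g(1) = mex{} = 0
g(2) = mex{0} = 1
g(3) = mex{0} = 1
g(4) = mex{1} = 0
g(5) = mex{1} = 0
g(6) = mex{0} = 1
g(7) = mex{0} = 1
g(8) = mex{0,1} = 2
So g(8) = 2.
For heap C, compute g(0), g(1), … with moves {2, 6}:
g(0) = mex{} = 0
g(1) = mex{} = 0
g(2) = mex{0} = 1
g(3) = mex{0} = 1
g(4) = mex{1} = 0
g(5) = mex{1} = 0
g(6) = mex{0} = 1
g(7) = mex{0} = 1
So g(7) = 1.
By the Sprague-Grundy theorem, the Grundy value of a sum of independent games is the XOR of the component values.
Combined value = 18 XOR 2 XOR 1 = 17.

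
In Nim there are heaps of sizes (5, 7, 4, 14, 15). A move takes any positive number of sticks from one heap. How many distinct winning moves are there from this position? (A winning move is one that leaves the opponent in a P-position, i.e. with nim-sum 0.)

Write each in binary and XOR column by column:
  0101  (5)
  0111  (7)
  0100  (4)
  1110  (14)
  1111  (15)
  ----
  0111  (7)
The overall nim-sum is X = 7. A heap of size p has a winning move iff p XOR X < p (reduce it to p XOR X).
  5: 5 XOR 7 = 2 < 5 — winning move (to 2).
  7: 7 XOR 7 = 0 < 7 — winning move (to 0).
  4: 4 XOR 7 = 3 < 4 — winning move (to 3).
  14: 14 XOR 7 = 9 < 14 — winning move (to 9).
  15: 15 XOR 7 = 8 < 15 — winning move (to 8).
That gives 5 winning moves.

5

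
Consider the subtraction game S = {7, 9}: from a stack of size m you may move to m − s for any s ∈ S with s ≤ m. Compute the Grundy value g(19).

Build the Grundy sequence with g(k) = mex{g(k−s) : s ∈ {7, 9}, s ≤ k}:
k:     0  1  2  3  4  5  6  7  8  9 10 11 12 13 14 15 16 17 18 19
g(k):  0  0  0  0  0  0  0  1  1  1  1  1  1  1  2  2  0  0  0  0
So g(19) = 0.

0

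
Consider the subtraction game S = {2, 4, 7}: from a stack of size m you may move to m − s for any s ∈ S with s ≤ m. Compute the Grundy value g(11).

Compute g(0), g(1), … for moves {2, 4, 7}:
k:     0  1  2  3  4  5  6  7  8  9 10 11
g(k):  0  0  1  1  2  2  0  3  1  0  2  1
So g(11) = 1.

1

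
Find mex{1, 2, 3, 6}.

0

0 is not in the set, so the mex is 0.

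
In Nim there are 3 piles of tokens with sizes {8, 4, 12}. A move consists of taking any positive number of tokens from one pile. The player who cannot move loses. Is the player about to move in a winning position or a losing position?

Losing position

In binary:
  1000  (8)
  0100  (4)
  1100  (12)
  ----
  0000  (0)
The nim-sum is 0, so this is a P-position: the player to move is in a losing position under optimal play.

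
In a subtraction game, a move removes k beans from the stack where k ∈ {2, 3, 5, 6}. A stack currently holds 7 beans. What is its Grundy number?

3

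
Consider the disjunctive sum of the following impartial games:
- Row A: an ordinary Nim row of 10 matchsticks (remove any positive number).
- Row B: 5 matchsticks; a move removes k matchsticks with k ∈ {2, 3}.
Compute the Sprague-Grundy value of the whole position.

10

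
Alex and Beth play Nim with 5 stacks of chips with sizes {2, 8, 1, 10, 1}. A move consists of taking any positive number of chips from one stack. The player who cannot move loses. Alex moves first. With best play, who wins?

Beth wins

Bitwise XOR of the heap sizes:
  0010  (2)
  1000  (8)
  0001  (1)
  1010  (10)
  0001  (1)
  ----
  0000  (0)
The nim-sum is 0, so this is a P-position: the player to move is in a losing position under optimal play; Alex is about to move from it and so loses — Beth wins.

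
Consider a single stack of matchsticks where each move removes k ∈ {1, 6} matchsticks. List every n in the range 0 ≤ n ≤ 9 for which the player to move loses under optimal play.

Grundy values for subtraction set {1, 6}:
k:     0  1  2  3  4  5  6  7  8  9
g(k):  0  1  0  1  0  1  2  0  1  0
The P-positions (g = 0) in 0..9 are 0, 2, 4, 7, 9.

0, 2, 4, 7, 9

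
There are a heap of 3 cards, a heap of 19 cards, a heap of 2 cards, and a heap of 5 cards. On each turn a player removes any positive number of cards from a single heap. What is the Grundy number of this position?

23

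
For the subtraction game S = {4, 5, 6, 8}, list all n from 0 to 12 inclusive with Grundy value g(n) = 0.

0, 1, 2, 3, 12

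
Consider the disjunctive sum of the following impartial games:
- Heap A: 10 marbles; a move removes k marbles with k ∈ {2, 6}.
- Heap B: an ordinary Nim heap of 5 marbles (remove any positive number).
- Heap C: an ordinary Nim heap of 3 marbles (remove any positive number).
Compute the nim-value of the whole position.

7

Build the Grundy sequence for heap A with g(k) = mex{g(k−s) : s ∈ {2, 6}, s ≤ k}:
g(0) = mex{} = 0
g(1) = mex{} = 0
g(2) = mex{0} = 1
g(3) = mex{0} = 1
g(4) = mex{1} = 0
g(5) = mex{1} = 0
g(6) = mex{0} = 1
g(7) = mex{0} = 1
g(8) = mex{1} = 0
g(9) = mex{1} = 0
g(10) = mex{0} = 1
So g(10) = 1.
Heap B is a plain Nim heap of size 5, so its Grundy value is 5.
Heap C is a plain Nim heap of size 3, so its Grundy value is 3.
By the Sprague-Grundy theorem, the Grundy value of a sum of independent games is the XOR of the component values.
Combined value = 1 ⊕ 5 ⊕ 3 = 7.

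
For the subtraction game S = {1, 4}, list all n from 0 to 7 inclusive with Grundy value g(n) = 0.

0, 2, 5, 7

Grundy values for subtraction set {1, 4}:
g(0) = mex{} = 0
g(1) = mex{0} = 1
g(2) = mex{1} = 0
g(3) = mex{0} = 1
g(4) = mex{0,1} = 2
g(5) = mex{1,2} = 0
g(6) = mex{0} = 1
g(7) = mex{1} = 0
The P-positions (g = 0) in 0..7 are 0, 2, 5, 7.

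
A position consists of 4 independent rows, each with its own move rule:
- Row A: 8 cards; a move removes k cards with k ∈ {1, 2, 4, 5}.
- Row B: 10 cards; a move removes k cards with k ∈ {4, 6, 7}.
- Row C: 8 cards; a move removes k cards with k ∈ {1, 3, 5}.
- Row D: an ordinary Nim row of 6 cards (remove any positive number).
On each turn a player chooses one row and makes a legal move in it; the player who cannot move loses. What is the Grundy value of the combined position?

Build the Grundy sequence for row A with g(k) = mex{g(k−s) : s ∈ {1, 2, 4, 5}, s ≤ k}:
g(0) = mex{} = 0
g(1) = mex{0} = 1
g(2) = mex{0,1} = 2
g(3) = mex{1,2} = 0
g(4) = mex{0,2} = 1
g(5) = mex{0,1} = 2
g(6) = mex{1,2} = 0
g(7) = mex{0,2} = 1
g(8) = mex{0,1} = 2
So g(8) = 2.
Grundy values for row B (subtraction set {4, 6, 7}):
g(0) = mex{} = 0
g(1) = mex{} = 0
g(2) = mex{} = 0
g(3) = mex{} = 0
g(4) = mex{0} = 1
g(5) = mex{0} = 1
g(6) = mex{0} = 1
g(7) = mex{0} = 1
g(8) = mex{0,1} = 2
g(9) = mex{0,1} = 2
g(10) = mex{0,1} = 2
So g(10) = 2.
Grundy values for row C (subtraction set {1, 3, 5}):
g(0) = mex{} = 0
g(1) = mex{0} = 1
g(2) = mex{1} = 0
g(3) = mex{0} = 1
g(4) = mex{1} = 0
g(5) = mex{0} = 1
g(6) = mex{1} = 0
g(7) = mex{0} = 1
g(8) = mex{1} = 0
So g(8) = 0.
Row D is a plain Nim row of size 6, so its Grundy value is 6.
The value of a disjunctive sum is the nim-sum of the parts.
Combined value = 2 ⊕ 2 ⊕ 0 ⊕ 6 = 6.

6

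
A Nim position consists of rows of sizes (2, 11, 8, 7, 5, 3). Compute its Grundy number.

0

Write each in binary and XOR column by column:
  0010  (2)
  1011  (11)
  1000  (8)
  0111  (7)
  0101  (5)
  0011  (3)
  ----
  0000  (0)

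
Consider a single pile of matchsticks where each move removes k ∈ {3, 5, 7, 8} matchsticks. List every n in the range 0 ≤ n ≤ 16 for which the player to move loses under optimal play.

0, 1, 2, 11, 12, 13

Build the Grundy sequence with g(k) = mex{g(k−s) : s ∈ {3, 5, 7, 8}, s ≤ k}:
k:     0  1  2  3  4  5  6  7  8  9 10 11 12 13 14 15 16
g(k):  0  0  0  1  1  1  2  2  2  3  3  0  0  0  1  1  1
The P-positions (g = 0) in 0..16 are 0, 1, 2, 11, 12, 13.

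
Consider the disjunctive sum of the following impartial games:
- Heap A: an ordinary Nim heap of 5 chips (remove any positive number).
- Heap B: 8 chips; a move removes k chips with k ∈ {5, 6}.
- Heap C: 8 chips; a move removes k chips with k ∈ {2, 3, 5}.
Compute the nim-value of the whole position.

4

Heap A is a plain Nim heap of size 5, so its Grundy value is 5.
Grundy values for heap B (subtraction set {5, 6}):
g(0) = mex{} = 0
g(1) = mex{} = 0
g(2) = mex{} = 0
g(3) = mex{} = 0
g(4) = mex{} = 0
g(5) = mex{0} = 1
g(6) = mex{0} = 1
g(7) = mex{0} = 1
g(8) = mex{0} = 1
So g(8) = 1.
Grundy values for heap C (subtraction set {2, 3, 5}):
g(0) = mex{} = 0
g(1) = mex{} = 0
g(2) = mex{0} = 1
g(3) = mex{0} = 1
g(4) = mex{0,1} = 2
g(5) = mex{0,1} = 2
g(6) = mex{0,1,2} = 3
g(7) = mex{1,2} = 0
g(8) = mex{1,2,3} = 0
So g(8) = 0.
By the Sprague-Grundy theorem, the Grundy value of a sum of independent games is the XOR of the component values.
Combined value = 5 ⊕ 1 ⊕ 0 = 4.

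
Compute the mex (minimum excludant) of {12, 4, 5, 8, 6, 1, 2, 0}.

3

The values 0, 1, 2 are all present; 3 is the first non-negative integer missing from the set.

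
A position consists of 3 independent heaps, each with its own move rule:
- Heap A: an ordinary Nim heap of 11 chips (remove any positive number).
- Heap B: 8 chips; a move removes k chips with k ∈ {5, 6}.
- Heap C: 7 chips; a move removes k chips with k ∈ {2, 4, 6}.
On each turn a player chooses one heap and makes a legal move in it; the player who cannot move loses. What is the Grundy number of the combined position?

9

Heap A is a plain Nim heap of size 11, so its Grundy value is 11.
Build the Grundy sequence for heap B with g(k) = mex{g(k−s) : s ∈ {5, 6}, s ≤ k}:
k:     0  1  2  3  4  5  6  7  8
g(k):  0  0  0  0  0  1  1  1  1
So g(8) = 1.
Build the Grundy sequence for heap C with g(k) = mex{g(k−s) : s ∈ {2, 4, 6}, s ≤ k}:
g(0) = mex{} = 0
g(1) = mex{} = 0
g(2) = mex{0} = 1
g(3) = mex{0} = 1
g(4) = mex{0,1} = 2
g(5) = mex{0,1} = 2
g(6) = mex{0,1,2} = 3
g(7) = mex{0,1,2} = 3
So g(7) = 3.
The value of a disjunctive sum is the nim-sum of the parts.
Combined value = 11 ⊕ 1 ⊕ 3 = 9.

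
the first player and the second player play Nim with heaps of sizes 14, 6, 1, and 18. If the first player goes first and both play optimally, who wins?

In binary:
  01110  (14)
  00110  (6)
  00001  (1)
  10010  (18)
  -----
  11011  (27)
The nim-sum is 27 ≠ 0, so this is an N-position: the player to move can win; the first player has a winning move.

the first player wins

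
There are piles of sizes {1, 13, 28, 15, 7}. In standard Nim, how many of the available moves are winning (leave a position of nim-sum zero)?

1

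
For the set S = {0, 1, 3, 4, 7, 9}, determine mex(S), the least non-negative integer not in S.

The values 0, 1 are all present; 2 is the first non-negative integer missing from the set.

2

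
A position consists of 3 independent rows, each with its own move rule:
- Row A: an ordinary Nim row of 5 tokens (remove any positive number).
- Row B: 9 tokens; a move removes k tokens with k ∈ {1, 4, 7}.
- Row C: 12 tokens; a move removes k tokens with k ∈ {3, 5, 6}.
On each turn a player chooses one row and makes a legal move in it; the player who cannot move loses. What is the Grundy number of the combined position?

5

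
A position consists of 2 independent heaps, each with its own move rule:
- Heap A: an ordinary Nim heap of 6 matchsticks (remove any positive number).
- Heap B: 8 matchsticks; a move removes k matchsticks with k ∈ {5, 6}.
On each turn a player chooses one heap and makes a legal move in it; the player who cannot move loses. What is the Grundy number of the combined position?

7

Heap A is a plain Nim heap of size 6, so its Grundy value is 6.
Build the Grundy sequence for heap B with g(k) = mex{g(k−s) : s ∈ {5, 6}, s ≤ k}:
k:     0  1  2  3  4  5  6  7  8
g(k):  0  0  0  0  0  1  1  1  1
So g(8) = 1.
The value of a disjunctive sum is the nim-sum of the parts.
Combined value = 6 ⊕ 1 = 7.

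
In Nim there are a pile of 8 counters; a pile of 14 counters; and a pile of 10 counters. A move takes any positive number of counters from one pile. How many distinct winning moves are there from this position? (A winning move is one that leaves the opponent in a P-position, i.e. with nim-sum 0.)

Compute the nim-sum pairwise:
8 ^ 14 = 6
6 ^ 10 = 12
The overall nim-sum is X = 12. A pile of size p has a winning move iff p XOR X < p (reduce it to p XOR X).
  8: 8 XOR 12 = 4 < 8 — winning move (to 4).
  14: 14 XOR 12 = 2 < 14 — winning move (to 2).
  10: 10 XOR 12 = 6 < 10 — winning move (to 6).
That gives 3 winning moves.

3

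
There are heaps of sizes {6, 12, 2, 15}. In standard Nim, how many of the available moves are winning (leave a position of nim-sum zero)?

3

Compute the nim-sum pairwise:
6 XOR 12 = 10
10 XOR 2 = 8
8 XOR 15 = 7
The overall nim-sum is X = 7. A heap of size p has a winning move iff p XOR X < p (reduce it to p XOR X).
  6: 6 XOR 7 = 1 < 6 — winning move (to 1).
  12: 12 XOR 7 = 11 < 12 — winning move (to 11).
  2: 2 XOR 7 = 5 ≥ 2 — no move.
  15: 15 XOR 7 = 8 < 15 — winning move (to 8).
That gives 3 winning moves.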